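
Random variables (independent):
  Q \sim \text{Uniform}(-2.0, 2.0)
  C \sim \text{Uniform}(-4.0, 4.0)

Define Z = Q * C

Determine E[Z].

For independent RVs: E[XY] = E[X]*E[Y]
E[Q] = 0
E[C] = 0
E[Z] = 0 * 0 = 0

0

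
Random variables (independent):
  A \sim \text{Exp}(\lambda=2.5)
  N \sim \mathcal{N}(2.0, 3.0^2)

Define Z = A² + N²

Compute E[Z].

E[Z] = E[A²] + E[N²]
E[A²] = Var(A) + E[A]² = 0.16 + 0.16 = 0.32
E[N²] = Var(N) + E[N]² = 9 + 4 = 13
E[Z] = 0.32 + 13 = 13.32

13.32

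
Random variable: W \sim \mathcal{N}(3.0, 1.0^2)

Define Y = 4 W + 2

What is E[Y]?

For Y = 4W + 2:
E[Y] = 4 * E[W] + 2
E[W] = 3.0 = 3
E[Y] = 4 * 3 + 2 = 14

14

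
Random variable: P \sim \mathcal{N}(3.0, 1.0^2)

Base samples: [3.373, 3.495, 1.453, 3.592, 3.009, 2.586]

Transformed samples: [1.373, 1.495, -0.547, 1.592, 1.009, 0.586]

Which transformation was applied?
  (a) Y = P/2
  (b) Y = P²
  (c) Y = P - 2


Checking option (c) Y = P - 2:
  P = 3.373 -> Y = 1.373 ✓
  P = 3.495 -> Y = 1.495 ✓
  P = 1.453 -> Y = -0.547 ✓
All samples match this transformation.

(c) P - 2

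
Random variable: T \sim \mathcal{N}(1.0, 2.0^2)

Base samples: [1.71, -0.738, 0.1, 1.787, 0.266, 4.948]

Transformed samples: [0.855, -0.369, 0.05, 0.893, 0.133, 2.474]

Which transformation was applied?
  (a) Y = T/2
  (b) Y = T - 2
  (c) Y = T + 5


Checking option (a) Y = T/2:
  T = 1.71 -> Y = 0.855 ✓
  T = -0.738 -> Y = -0.369 ✓
  T = 0.1 -> Y = 0.05 ✓
All samples match this transformation.

(a) T/2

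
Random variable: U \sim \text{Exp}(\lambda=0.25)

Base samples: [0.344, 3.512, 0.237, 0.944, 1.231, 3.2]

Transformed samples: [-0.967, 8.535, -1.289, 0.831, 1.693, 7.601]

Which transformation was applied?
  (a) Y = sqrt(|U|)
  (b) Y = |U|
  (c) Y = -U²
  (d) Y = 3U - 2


Checking option (d) Y = 3U - 2:
  U = 0.344 -> Y = -0.967 ✓
  U = 3.512 -> Y = 8.535 ✓
  U = 0.237 -> Y = -1.289 ✓
All samples match this transformation.

(d) 3U - 2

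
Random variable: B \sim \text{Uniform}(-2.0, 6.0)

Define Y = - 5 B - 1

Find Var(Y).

For Y = aB + b: Var(Y) = a² * Var(B)
Var(B) = (6 + 2)^2/12 = 5.3333333
Var(Y) = (-5)² * 5.3333333 = 25 * 5.3333333 = 133.33333

133.33333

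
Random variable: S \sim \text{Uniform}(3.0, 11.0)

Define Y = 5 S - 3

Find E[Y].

For Y = 5S - 3:
E[Y] = 5 * E[S] - 3
E[S] = (3 + 11)/2 = 7
E[Y] = 5 * 7 - 3 = 32

32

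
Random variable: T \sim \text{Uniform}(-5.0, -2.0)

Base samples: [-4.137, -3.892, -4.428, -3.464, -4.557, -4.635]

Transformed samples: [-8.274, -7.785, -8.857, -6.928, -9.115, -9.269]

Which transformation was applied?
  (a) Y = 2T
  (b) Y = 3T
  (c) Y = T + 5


Checking option (a) Y = 2T:
  T = -4.137 -> Y = -8.274 ✓
  T = -3.892 -> Y = -7.785 ✓
  T = -4.428 -> Y = -8.857 ✓
All samples match this transformation.

(a) 2T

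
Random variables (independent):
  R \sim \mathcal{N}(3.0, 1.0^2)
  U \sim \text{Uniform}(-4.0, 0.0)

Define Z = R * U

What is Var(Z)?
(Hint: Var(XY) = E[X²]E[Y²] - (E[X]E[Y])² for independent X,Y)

Var(XY) = E[X²]E[Y²] - (E[X]E[Y])²
E[R] = 3, Var(R) = 1
E[U] = -2, Var(U) = 1.3333333
E[R²] = 1 + 3² = 10
E[U²] = 1.3333333 + (-2)² = 5.3333333
Var(Z) = 10*5.3333333 - (3*(-2))²
= 53.333333 - 36 = 17.333333

17.333333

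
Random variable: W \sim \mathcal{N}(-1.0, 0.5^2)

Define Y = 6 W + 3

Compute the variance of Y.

For Y = aW + b: Var(Y) = a² * Var(W)
Var(W) = 0.5^2 = 0.25
Var(Y) = 6² * 0.25 = 36 * 0.25 = 9

9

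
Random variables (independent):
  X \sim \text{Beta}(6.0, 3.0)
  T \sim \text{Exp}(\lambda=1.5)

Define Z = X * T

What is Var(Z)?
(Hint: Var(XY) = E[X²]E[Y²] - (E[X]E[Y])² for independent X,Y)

Var(XY) = E[X²]E[Y²] - (E[X]E[Y])²
E[X] = 0.66666667, Var(X) = 0.022222222
E[T] = 0.66666667, Var(T) = 0.44444444
E[X²] = 0.022222222 + 0.66666667² = 0.46666667
E[T²] = 0.44444444 + 0.66666667² = 0.88888889
Var(Z) = 0.46666667*0.88888889 - (0.66666667*0.66666667)²
= 0.41481481 - 0.19753086 = 0.21728395

0.21728395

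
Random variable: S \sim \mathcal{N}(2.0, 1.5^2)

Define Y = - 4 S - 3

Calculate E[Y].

For Y = -4S - 3:
E[Y] = -4 * E[S] - 3
E[S] = 2.0 = 2
E[Y] = -4 * 2 - 3 = -11

-11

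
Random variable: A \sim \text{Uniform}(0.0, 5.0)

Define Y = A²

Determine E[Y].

Using E[X²] = Var(X) + (E[X])²:
E[A] = 2.5
Var(A) = (5 - 0)^2/12 = 2.0833333
E[A²] = 2.0833333 + 2.5² = 2.0833333 + 6.25 = 8.3333333

8.3333333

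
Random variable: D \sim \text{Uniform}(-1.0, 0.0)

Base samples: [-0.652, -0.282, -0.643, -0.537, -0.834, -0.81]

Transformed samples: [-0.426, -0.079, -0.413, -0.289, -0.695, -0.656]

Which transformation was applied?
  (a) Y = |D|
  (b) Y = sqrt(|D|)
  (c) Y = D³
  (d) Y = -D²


Checking option (d) Y = -D²:
  D = -0.652 -> Y = -0.426 ✓
  D = -0.282 -> Y = -0.079 ✓
  D = -0.643 -> Y = -0.413 ✓
All samples match this transformation.

(d) -D²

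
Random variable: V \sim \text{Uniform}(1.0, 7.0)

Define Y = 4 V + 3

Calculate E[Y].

For Y = 4V + 3:
E[Y] = 4 * E[V] + 3
E[V] = (1 + 7)/2 = 4
E[Y] = 4 * 4 + 3 = 19

19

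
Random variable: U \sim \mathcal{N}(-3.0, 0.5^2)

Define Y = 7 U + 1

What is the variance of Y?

For Y = aU + b: Var(Y) = a² * Var(U)
Var(U) = 0.5^2 = 0.25
Var(Y) = 7² * 0.25 = 49 * 0.25 = 12.25

12.25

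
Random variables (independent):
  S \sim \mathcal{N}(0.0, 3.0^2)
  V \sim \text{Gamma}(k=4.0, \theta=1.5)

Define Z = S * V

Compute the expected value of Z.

For independent RVs: E[XY] = E[X]*E[Y]
E[S] = 0
E[V] = 6
E[Z] = 0 * 6 = 0

0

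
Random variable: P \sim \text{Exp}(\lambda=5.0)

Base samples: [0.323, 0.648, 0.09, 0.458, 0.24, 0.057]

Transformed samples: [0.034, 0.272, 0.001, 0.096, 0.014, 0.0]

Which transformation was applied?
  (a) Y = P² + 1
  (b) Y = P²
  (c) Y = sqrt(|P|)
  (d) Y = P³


Checking option (d) Y = P³:
  P = 0.323 -> Y = 0.034 ✓
  P = 0.648 -> Y = 0.272 ✓
  P = 0.09 -> Y = 0.001 ✓
All samples match this transformation.

(d) P³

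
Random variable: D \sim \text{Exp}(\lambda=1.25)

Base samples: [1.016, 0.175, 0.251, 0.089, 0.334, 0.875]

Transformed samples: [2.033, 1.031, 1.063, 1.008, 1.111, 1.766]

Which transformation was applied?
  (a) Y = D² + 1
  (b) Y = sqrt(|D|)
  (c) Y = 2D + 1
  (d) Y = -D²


Checking option (a) Y = D² + 1:
  D = 1.016 -> Y = 2.033 ✓
  D = 0.175 -> Y = 1.031 ✓
  D = 0.251 -> Y = 1.063 ✓
All samples match this transformation.

(a) D² + 1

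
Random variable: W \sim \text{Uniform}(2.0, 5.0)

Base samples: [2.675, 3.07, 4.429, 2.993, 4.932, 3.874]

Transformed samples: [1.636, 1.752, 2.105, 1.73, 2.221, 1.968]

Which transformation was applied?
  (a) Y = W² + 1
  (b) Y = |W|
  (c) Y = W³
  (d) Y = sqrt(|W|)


Checking option (d) Y = sqrt(|W|):
  W = 2.675 -> Y = 1.636 ✓
  W = 3.07 -> Y = 1.752 ✓
  W = 4.429 -> Y = 2.105 ✓
All samples match this transformation.

(d) sqrt(|W|)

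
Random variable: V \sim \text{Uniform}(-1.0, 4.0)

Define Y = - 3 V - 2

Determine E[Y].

For Y = -3V - 2:
E[Y] = -3 * E[V] - 2
E[V] = (-1 + 4)/2 = 1.5
E[Y] = -3 * 1.5 - 2 = -6.5

-6.5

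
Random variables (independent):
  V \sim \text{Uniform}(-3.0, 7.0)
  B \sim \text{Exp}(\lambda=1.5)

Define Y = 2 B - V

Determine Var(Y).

For independent RVs: Var(aX + bY) = a²Var(X) + b²Var(Y)
Var(V) = 8.3333333
Var(B) = 0.44444444
Var(Y) = (-1)²*8.3333333 + 2²*0.44444444
= 1*8.3333333 + 4*0.44444444 = 10.111111

10.111111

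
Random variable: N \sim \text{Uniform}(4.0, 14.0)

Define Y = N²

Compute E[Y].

Using E[X²] = Var(X) + (E[X])²:
E[N] = 9
Var(N) = (14 - 4)^2/12 = 8.3333333
E[N²] = 8.3333333 + 9² = 8.3333333 + 81 = 89.333333

89.333333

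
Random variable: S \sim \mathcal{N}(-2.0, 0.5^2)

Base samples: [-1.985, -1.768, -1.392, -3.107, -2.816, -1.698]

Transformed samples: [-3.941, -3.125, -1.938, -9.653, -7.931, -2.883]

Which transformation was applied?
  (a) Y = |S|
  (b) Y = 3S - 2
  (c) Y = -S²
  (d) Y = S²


Checking option (c) Y = -S²:
  S = -1.985 -> Y = -3.941 ✓
  S = -1.768 -> Y = -3.125 ✓
  S = -1.392 -> Y = -1.938 ✓
All samples match this transformation.

(c) -S²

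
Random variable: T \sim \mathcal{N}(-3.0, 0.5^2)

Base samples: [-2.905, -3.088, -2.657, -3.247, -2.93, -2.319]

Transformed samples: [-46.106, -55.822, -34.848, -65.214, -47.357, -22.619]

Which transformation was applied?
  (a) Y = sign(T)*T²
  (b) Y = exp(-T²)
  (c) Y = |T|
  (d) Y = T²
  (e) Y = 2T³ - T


Checking option (e) Y = 2T³ - T:
  T = -2.905 -> Y = -46.106 ✓
  T = -3.088 -> Y = -55.822 ✓
  T = -2.657 -> Y = -34.848 ✓
All samples match this transformation.

(e) 2T³ - T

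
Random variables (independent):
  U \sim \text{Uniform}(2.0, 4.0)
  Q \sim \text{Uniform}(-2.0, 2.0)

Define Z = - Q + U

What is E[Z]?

E[Z] = 1*E[U] - 1*E[Q]
E[U] = 3
E[Q] = 0
E[Z] = 1*3 - 1*0 = 3

3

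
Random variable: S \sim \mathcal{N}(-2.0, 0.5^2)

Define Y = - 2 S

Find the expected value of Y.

For Y = -2S:
E[Y] = -2 * E[S]
E[S] = -2.0 = -2
E[Y] = -2 * (-2) = 4

4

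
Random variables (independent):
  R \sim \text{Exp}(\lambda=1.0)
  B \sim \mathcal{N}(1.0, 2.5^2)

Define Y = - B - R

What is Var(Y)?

For independent RVs: Var(aX + bY) = a²Var(X) + b²Var(Y)
Var(R) = 1
Var(B) = 6.25
Var(Y) = (-1)²*1 + (-1)²*6.25
= 1*1 + 1*6.25 = 7.25

7.25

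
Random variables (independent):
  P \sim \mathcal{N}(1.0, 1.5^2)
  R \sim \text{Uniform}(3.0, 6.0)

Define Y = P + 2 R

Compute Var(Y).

For independent RVs: Var(aX + bY) = a²Var(X) + b²Var(Y)
Var(P) = 2.25
Var(R) = 0.75
Var(Y) = 1²*2.25 + 2²*0.75
= 1*2.25 + 4*0.75 = 5.25

5.25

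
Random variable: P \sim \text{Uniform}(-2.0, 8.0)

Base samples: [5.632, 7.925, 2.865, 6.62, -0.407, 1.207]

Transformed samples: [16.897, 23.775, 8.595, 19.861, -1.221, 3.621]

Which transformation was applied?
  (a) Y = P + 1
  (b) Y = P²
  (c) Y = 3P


Checking option (c) Y = 3P:
  P = 5.632 -> Y = 16.897 ✓
  P = 7.925 -> Y = 23.775 ✓
  P = 2.865 -> Y = 8.595 ✓
All samples match this transformation.

(c) 3P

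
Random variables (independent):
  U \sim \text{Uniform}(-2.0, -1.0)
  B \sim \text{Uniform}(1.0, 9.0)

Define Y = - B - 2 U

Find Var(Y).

For independent RVs: Var(aX + bY) = a²Var(X) + b²Var(Y)
Var(U) = 0.083333333
Var(B) = 5.3333333
Var(Y) = (-2)²*0.083333333 + (-1)²*5.3333333
= 4*0.083333333 + 1*5.3333333 = 5.6666667

5.6666667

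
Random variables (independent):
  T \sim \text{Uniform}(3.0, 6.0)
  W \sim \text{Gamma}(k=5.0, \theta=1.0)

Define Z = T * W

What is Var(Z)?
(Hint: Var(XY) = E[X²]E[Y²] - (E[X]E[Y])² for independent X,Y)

Var(XY) = E[X²]E[Y²] - (E[X]E[Y])²
E[T] = 4.5, Var(T) = 0.75
E[W] = 5, Var(W) = 5
E[T²] = 0.75 + 4.5² = 21
E[W²] = 5 + 5² = 30
Var(Z) = 21*30 - (4.5*5)²
= 630 - 506.25 = 123.75

123.75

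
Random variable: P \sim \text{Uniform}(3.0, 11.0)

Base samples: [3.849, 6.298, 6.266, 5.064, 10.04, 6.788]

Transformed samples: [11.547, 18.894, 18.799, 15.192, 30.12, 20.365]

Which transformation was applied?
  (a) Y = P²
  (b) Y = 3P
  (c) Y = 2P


Checking option (b) Y = 3P:
  P = 3.849 -> Y = 11.547 ✓
  P = 6.298 -> Y = 18.894 ✓
  P = 6.266 -> Y = 18.799 ✓
All samples match this transformation.

(b) 3P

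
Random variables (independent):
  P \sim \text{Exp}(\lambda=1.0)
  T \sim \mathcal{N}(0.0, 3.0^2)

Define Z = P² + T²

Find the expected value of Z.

E[Z] = E[P²] + E[T²]
E[P²] = Var(P) + E[P]² = 1 + 1 = 2
E[T²] = Var(T) + E[T]² = 9 + 0 = 9
E[Z] = 2 + 9 = 11

11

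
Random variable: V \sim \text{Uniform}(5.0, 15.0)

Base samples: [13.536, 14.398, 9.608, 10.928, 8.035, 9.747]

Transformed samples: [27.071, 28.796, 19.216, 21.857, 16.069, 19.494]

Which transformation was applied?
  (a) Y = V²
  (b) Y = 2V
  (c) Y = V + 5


Checking option (b) Y = 2V:
  V = 13.536 -> Y = 27.071 ✓
  V = 14.398 -> Y = 28.796 ✓
  V = 9.608 -> Y = 19.216 ✓
All samples match this transformation.

(b) 2V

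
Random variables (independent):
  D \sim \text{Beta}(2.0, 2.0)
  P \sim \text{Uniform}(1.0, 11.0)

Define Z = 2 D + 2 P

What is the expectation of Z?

E[Z] = 2*E[D] + 2*E[P]
E[D] = 0.5
E[P] = 6
E[Z] = 2*0.5 + 2*6 = 13

13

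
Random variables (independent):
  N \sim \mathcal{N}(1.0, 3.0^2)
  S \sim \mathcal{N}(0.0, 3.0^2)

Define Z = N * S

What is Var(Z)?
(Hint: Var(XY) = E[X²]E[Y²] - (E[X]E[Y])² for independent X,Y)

Var(XY) = E[X²]E[Y²] - (E[X]E[Y])²
E[N] = 1, Var(N) = 9
E[S] = 0, Var(S) = 9
E[N²] = 9 + 1² = 10
E[S²] = 9 + 0² = 9
Var(Z) = 10*9 - (1*0)²
= 90 - 0 = 90

90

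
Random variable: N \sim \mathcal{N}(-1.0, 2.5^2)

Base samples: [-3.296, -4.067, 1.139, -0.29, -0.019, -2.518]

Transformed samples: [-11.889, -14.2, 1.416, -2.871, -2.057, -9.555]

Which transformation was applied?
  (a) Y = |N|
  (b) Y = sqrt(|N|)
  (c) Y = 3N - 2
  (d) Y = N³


Checking option (c) Y = 3N - 2:
  N = -3.296 -> Y = -11.889 ✓
  N = -4.067 -> Y = -14.2 ✓
  N = 1.139 -> Y = 1.416 ✓
All samples match this transformation.

(c) 3N - 2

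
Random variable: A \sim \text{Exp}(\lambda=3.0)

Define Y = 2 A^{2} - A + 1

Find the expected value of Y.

E[Y] = 2*E[A²] - 1*E[A] + 1
E[A] = 0.33333333
E[A²] = Var(A) + (E[A])² = 0.11111111 + 0.11111111 = 0.22222222
E[Y] = 2*0.22222222 - 1*0.33333333 + 1 = 1.1111111

1.1111111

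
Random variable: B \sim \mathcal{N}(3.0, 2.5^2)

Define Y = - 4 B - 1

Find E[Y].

For Y = -4B - 1:
E[Y] = -4 * E[B] - 1
E[B] = 3.0 = 3
E[Y] = -4 * 3 - 1 = -13

-13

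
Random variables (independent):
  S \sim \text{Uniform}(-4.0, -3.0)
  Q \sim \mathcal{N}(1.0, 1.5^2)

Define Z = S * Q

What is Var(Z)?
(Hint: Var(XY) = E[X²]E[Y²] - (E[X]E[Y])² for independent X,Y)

Var(XY) = E[X²]E[Y²] - (E[X]E[Y])²
E[S] = -3.5, Var(S) = 0.083333333
E[Q] = 1, Var(Q) = 2.25
E[S²] = 0.083333333 + (-3.5)² = 12.333333
E[Q²] = 2.25 + 1² = 3.25
Var(Z) = 12.333333*3.25 - (-3.5*1)²
= 40.083333 - 12.25 = 27.833333

27.833333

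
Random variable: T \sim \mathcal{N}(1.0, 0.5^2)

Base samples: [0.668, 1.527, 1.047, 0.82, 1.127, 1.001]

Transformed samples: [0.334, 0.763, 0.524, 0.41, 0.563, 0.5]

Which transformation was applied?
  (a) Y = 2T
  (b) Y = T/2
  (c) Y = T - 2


Checking option (b) Y = T/2:
  T = 0.668 -> Y = 0.334 ✓
  T = 1.527 -> Y = 0.763 ✓
  T = 1.047 -> Y = 0.524 ✓
All samples match this transformation.

(b) T/2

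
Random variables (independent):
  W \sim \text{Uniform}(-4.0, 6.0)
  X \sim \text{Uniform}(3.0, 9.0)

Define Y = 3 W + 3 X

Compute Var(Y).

For independent RVs: Var(aX + bY) = a²Var(X) + b²Var(Y)
Var(W) = 8.3333333
Var(X) = 3
Var(Y) = 3²*8.3333333 + 3²*3
= 9*8.3333333 + 9*3 = 102

102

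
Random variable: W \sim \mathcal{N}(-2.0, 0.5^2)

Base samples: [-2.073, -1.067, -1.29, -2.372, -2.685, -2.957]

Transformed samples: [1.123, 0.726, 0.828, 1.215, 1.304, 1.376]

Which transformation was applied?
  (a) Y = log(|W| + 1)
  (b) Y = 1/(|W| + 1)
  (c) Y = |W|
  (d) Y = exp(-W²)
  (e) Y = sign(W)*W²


Checking option (a) Y = log(|W| + 1):
  W = -2.073 -> Y = 1.123 ✓
  W = -1.067 -> Y = 0.726 ✓
  W = -1.29 -> Y = 0.828 ✓
All samples match this transformation.

(a) log(|W| + 1)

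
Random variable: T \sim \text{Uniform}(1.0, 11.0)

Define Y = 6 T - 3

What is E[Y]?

For Y = 6T - 3:
E[Y] = 6 * E[T] - 3
E[T] = (1 + 11)/2 = 6
E[Y] = 6 * 6 - 3 = 33

33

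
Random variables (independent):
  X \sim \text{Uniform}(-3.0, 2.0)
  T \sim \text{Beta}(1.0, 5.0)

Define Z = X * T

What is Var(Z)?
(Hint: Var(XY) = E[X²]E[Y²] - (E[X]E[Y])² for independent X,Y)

Var(XY) = E[X²]E[Y²] - (E[X]E[Y])²
E[X] = -0.5, Var(X) = 2.0833333
E[T] = 0.16666667, Var(T) = 0.01984127
E[X²] = 2.0833333 + (-0.5)² = 2.3333333
E[T²] = 0.01984127 + 0.16666667² = 0.047619048
Var(Z) = 2.3333333*0.047619048 - (-0.5*0.16666667)²
= 0.11111111 - 0.0069444444 = 0.10416667

0.10416667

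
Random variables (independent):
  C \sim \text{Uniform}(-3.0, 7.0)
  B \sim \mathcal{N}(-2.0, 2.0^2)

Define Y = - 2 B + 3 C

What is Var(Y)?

For independent RVs: Var(aX + bY) = a²Var(X) + b²Var(Y)
Var(C) = 8.3333333
Var(B) = 4
Var(Y) = 3²*8.3333333 + (-2)²*4
= 9*8.3333333 + 4*4 = 91

91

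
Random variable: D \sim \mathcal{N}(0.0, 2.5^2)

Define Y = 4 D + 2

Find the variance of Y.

For Y = aD + b: Var(Y) = a² * Var(D)
Var(D) = 2.5^2 = 6.25
Var(Y) = 4² * 6.25 = 16 * 6.25 = 100

100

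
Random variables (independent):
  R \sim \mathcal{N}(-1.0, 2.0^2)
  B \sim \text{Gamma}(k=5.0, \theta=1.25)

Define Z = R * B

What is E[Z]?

For independent RVs: E[XY] = E[X]*E[Y]
E[R] = -1
E[B] = 6.25
E[Z] = -1 * 6.25 = -6.25

-6.25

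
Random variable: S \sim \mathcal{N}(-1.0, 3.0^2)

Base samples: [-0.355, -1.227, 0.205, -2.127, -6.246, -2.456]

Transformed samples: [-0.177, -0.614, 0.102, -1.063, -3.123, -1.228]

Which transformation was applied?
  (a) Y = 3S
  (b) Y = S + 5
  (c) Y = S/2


Checking option (c) Y = S/2:
  S = -0.355 -> Y = -0.177 ✓
  S = -1.227 -> Y = -0.614 ✓
  S = 0.205 -> Y = 0.102 ✓
All samples match this transformation.

(c) S/2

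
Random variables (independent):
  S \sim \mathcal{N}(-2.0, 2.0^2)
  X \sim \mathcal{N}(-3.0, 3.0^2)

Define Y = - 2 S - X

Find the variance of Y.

For independent RVs: Var(aX + bY) = a²Var(X) + b²Var(Y)
Var(S) = 4
Var(X) = 9
Var(Y) = (-2)²*4 + (-1)²*9
= 4*4 + 1*9 = 25

25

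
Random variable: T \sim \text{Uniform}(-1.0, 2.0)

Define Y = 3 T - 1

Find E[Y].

For Y = 3T - 1:
E[Y] = 3 * E[T] - 1
E[T] = (-1 + 2)/2 = 0.5
E[Y] = 3 * 0.5 - 1 = 0.5

0.5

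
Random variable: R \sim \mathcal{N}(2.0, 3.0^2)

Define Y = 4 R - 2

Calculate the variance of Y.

For Y = aR + b: Var(Y) = a² * Var(R)
Var(R) = 3.0^2 = 9
Var(Y) = 4² * 9 = 16 * 9 = 144

144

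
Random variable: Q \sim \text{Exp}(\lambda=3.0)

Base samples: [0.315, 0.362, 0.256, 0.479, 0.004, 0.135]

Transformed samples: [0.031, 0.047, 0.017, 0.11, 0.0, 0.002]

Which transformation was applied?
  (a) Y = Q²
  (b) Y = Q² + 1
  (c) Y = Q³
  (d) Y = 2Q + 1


Checking option (c) Y = Q³:
  Q = 0.315 -> Y = 0.031 ✓
  Q = 0.362 -> Y = 0.047 ✓
  Q = 0.256 -> Y = 0.017 ✓
All samples match this transformation.

(c) Q³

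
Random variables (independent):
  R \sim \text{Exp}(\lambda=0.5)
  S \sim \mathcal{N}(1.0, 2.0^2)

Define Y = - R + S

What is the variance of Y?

For independent RVs: Var(aX + bY) = a²Var(X) + b²Var(Y)
Var(R) = 4
Var(S) = 4
Var(Y) = (-1)²*4 + 1²*4
= 1*4 + 1*4 = 8

8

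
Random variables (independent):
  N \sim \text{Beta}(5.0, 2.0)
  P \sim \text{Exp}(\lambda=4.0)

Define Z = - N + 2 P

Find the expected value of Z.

E[Z] = -1*E[N] + 2*E[P]
E[N] = 0.71428571
E[P] = 0.25
E[Z] = -1*0.71428571 + 2*0.25 = -0.21428571

-0.21428571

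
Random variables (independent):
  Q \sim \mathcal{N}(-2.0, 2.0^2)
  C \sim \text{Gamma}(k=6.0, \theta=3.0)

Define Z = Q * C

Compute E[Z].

For independent RVs: E[XY] = E[X]*E[Y]
E[Q] = -2
E[C] = 18
E[Z] = -2 * 18 = -36

-36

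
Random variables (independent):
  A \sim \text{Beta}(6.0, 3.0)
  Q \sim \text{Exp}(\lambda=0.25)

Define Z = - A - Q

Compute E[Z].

E[Z] = -1*E[A] - 1*E[Q]
E[A] = 0.66666667
E[Q] = 4
E[Z] = -1*0.66666667 - 1*4 = -4.6666667

-4.6666667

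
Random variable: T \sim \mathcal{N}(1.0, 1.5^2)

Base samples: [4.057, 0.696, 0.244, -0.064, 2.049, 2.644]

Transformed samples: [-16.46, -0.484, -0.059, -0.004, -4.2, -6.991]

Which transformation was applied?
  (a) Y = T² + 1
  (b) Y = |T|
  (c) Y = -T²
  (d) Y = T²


Checking option (c) Y = -T²:
  T = 4.057 -> Y = -16.46 ✓
  T = 0.696 -> Y = -0.484 ✓
  T = 0.244 -> Y = -0.059 ✓
All samples match this transformation.

(c) -T²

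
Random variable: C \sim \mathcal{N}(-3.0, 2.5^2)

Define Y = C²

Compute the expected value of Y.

Using E[X²] = Var(X) + (E[X])²:
E[C] = -3
Var(C) = 2.5^2 = 6.25
E[C²] = 6.25 + (-3)² = 6.25 + 9 = 15.25

15.25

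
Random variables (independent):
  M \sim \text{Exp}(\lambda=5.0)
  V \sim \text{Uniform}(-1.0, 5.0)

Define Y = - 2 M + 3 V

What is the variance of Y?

For independent RVs: Var(aX + bY) = a²Var(X) + b²Var(Y)
Var(M) = 0.04
Var(V) = 3
Var(Y) = (-2)²*0.04 + 3²*3
= 4*0.04 + 9*3 = 27.16

27.16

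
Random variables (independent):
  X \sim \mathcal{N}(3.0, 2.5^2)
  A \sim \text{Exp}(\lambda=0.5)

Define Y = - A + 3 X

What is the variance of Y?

For independent RVs: Var(aX + bY) = a²Var(X) + b²Var(Y)
Var(X) = 6.25
Var(A) = 4
Var(Y) = 3²*6.25 + (-1)²*4
= 9*6.25 + 1*4 = 60.25

60.25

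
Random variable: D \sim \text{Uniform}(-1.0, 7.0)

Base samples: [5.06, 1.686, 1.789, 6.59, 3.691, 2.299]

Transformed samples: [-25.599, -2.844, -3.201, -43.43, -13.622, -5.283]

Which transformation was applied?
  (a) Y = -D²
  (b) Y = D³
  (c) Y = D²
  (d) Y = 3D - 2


Checking option (a) Y = -D²:
  D = 5.06 -> Y = -25.599 ✓
  D = 1.686 -> Y = -2.844 ✓
  D = 1.789 -> Y = -3.201 ✓
All samples match this transformation.

(a) -D²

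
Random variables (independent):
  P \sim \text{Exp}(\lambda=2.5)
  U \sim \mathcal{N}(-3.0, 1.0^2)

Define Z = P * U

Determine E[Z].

For independent RVs: E[XY] = E[X]*E[Y]
E[P] = 0.4
E[U] = -3
E[Z] = 0.4 * (-3) = -1.2

-1.2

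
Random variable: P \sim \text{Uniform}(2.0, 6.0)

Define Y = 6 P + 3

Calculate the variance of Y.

For Y = aP + b: Var(Y) = a² * Var(P)
Var(P) = (6 - 2)^2/12 = 1.3333333
Var(Y) = 6² * 1.3333333 = 36 * 1.3333333 = 48

48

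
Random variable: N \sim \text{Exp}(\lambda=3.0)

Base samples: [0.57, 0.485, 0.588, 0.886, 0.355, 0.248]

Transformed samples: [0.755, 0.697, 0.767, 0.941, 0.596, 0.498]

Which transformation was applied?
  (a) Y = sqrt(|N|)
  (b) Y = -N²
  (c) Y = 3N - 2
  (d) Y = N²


Checking option (a) Y = sqrt(|N|):
  N = 0.57 -> Y = 0.755 ✓
  N = 0.485 -> Y = 0.697 ✓
  N = 0.588 -> Y = 0.767 ✓
All samples match this transformation.

(a) sqrt(|N|)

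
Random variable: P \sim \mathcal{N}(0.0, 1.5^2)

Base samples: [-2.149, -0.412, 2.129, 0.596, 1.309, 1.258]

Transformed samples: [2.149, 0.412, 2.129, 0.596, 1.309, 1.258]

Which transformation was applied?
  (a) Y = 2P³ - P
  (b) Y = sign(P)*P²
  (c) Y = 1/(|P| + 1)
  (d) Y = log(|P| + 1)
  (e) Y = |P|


Checking option (e) Y = |P|:
  P = -2.149 -> Y = 2.149 ✓
  P = -0.412 -> Y = 0.412 ✓
  P = 2.129 -> Y = 2.129 ✓
All samples match this transformation.

(e) |P|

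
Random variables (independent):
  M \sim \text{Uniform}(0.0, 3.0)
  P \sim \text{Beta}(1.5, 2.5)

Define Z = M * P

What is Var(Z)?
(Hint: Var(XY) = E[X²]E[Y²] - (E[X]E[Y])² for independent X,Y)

Var(XY) = E[X²]E[Y²] - (E[X]E[Y])²
E[M] = 1.5, Var(M) = 0.75
E[P] = 0.375, Var(P) = 0.046875
E[M²] = 0.75 + 1.5² = 3
E[P²] = 0.046875 + 0.375² = 0.1875
Var(Z) = 3*0.1875 - (1.5*0.375)²
= 0.5625 - 0.31640625 = 0.24609375

0.24609375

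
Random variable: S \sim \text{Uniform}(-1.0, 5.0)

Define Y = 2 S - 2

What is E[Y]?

For Y = 2S - 2:
E[Y] = 2 * E[S] - 2
E[S] = (-1 + 5)/2 = 2
E[Y] = 2 * 2 - 2 = 2

2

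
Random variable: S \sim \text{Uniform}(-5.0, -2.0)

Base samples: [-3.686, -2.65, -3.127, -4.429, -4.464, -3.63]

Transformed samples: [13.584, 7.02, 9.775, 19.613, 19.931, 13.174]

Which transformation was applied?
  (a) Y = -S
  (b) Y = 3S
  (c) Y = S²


Checking option (c) Y = S²:
  S = -3.686 -> Y = 13.584 ✓
  S = -2.65 -> Y = 7.02 ✓
  S = -3.127 -> Y = 9.775 ✓
All samples match this transformation.

(c) S²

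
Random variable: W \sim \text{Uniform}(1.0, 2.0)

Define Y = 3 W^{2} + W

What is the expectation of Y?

E[Y] = 3*E[W²] + 1*E[W]
E[W] = 1.5
E[W²] = Var(W) + (E[W])² = 0.083333333 + 2.25 = 2.3333333
E[Y] = 3*2.3333333 + 1*1.5 = 8.5

8.5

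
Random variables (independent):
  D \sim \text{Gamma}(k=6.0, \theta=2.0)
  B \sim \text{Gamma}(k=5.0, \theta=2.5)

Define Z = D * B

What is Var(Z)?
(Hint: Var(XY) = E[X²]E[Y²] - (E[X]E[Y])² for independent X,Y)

Var(XY) = E[X²]E[Y²] - (E[X]E[Y])²
E[D] = 12, Var(D) = 24
E[B] = 12.5, Var(B) = 31.25
E[D²] = 24 + 12² = 168
E[B²] = 31.25 + 12.5² = 187.5
Var(Z) = 168*187.5 - (12*12.5)²
= 31500 - 22500 = 9000

9000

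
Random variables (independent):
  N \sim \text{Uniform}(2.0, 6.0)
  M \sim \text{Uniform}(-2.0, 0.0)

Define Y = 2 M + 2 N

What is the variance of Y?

For independent RVs: Var(aX + bY) = a²Var(X) + b²Var(Y)
Var(N) = 1.3333333
Var(M) = 0.33333333
Var(Y) = 2²*1.3333333 + 2²*0.33333333
= 4*1.3333333 + 4*0.33333333 = 6.6666667

6.6666667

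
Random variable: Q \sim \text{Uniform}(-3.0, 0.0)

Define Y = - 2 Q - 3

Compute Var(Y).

For Y = aQ + b: Var(Y) = a² * Var(Q)
Var(Q) = (0 + 3)^2/12 = 0.75
Var(Y) = (-2)² * 0.75 = 4 * 0.75 = 3

3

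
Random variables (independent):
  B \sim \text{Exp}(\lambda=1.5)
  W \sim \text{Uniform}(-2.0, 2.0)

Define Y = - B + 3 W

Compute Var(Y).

For independent RVs: Var(aX + bY) = a²Var(X) + b²Var(Y)
Var(B) = 0.44444444
Var(W) = 1.3333333
Var(Y) = (-1)²*0.44444444 + 3²*1.3333333
= 1*0.44444444 + 9*1.3333333 = 12.444444

12.444444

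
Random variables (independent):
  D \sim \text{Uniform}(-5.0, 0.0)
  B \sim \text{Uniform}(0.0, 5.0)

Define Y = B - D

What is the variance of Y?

For independent RVs: Var(aX + bY) = a²Var(X) + b²Var(Y)
Var(D) = 2.0833333
Var(B) = 2.0833333
Var(Y) = (-1)²*2.0833333 + 1²*2.0833333
= 1*2.0833333 + 1*2.0833333 = 4.1666667

4.1666667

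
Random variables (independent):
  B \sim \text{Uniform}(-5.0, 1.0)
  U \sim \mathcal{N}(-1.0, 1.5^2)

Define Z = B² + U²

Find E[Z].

E[Z] = E[B²] + E[U²]
E[B²] = Var(B) + E[B]² = 3 + 4 = 7
E[U²] = Var(U) + E[U]² = 2.25 + 1 = 3.25
E[Z] = 7 + 3.25 = 10.25

10.25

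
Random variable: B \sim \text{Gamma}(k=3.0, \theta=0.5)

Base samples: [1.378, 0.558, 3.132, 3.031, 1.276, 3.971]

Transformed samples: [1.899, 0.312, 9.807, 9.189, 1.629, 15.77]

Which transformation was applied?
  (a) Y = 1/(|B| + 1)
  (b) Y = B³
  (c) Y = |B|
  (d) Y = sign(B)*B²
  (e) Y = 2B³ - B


Checking option (d) Y = sign(B)*B²:
  B = 1.378 -> Y = 1.899 ✓
  B = 0.558 -> Y = 0.312 ✓
  B = 3.132 -> Y = 9.807 ✓
All samples match this transformation.

(d) sign(B)*B²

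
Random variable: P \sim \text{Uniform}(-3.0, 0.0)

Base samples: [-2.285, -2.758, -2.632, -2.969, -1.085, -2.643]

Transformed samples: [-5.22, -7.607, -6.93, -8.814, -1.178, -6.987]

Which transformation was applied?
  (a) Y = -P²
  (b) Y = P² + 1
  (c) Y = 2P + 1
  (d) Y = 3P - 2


Checking option (a) Y = -P²:
  P = -2.285 -> Y = -5.22 ✓
  P = -2.758 -> Y = -7.607 ✓
  P = -2.632 -> Y = -6.93 ✓
All samples match this transformation.

(a) -P²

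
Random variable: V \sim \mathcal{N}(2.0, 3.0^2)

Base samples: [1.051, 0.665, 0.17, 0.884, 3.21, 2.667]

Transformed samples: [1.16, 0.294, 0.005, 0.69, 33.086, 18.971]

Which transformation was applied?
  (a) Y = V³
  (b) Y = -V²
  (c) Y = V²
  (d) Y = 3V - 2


Checking option (a) Y = V³:
  V = 1.051 -> Y = 1.16 ✓
  V = 0.665 -> Y = 0.294 ✓
  V = 0.17 -> Y = 0.005 ✓
All samples match this transformation.

(a) V³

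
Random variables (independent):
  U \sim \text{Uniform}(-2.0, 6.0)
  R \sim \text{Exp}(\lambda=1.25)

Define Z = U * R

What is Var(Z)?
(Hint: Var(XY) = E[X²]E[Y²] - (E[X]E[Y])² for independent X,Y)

Var(XY) = E[X²]E[Y²] - (E[X]E[Y])²
E[U] = 2, Var(U) = 5.3333333
E[R] = 0.8, Var(R) = 0.64
E[U²] = 5.3333333 + 2² = 9.3333333
E[R²] = 0.64 + 0.8² = 1.28
Var(Z) = 9.3333333*1.28 - (2*0.8)²
= 11.946667 - 2.56 = 9.3866667

9.3866667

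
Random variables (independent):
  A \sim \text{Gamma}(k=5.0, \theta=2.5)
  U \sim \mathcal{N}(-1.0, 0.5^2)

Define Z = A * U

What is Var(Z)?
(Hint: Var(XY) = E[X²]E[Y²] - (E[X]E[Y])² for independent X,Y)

Var(XY) = E[X²]E[Y²] - (E[X]E[Y])²
E[A] = 12.5, Var(A) = 31.25
E[U] = -1, Var(U) = 0.25
E[A²] = 31.25 + 12.5² = 187.5
E[U²] = 0.25 + (-1)² = 1.25
Var(Z) = 187.5*1.25 - (12.5*(-1))²
= 234.375 - 156.25 = 78.125

78.125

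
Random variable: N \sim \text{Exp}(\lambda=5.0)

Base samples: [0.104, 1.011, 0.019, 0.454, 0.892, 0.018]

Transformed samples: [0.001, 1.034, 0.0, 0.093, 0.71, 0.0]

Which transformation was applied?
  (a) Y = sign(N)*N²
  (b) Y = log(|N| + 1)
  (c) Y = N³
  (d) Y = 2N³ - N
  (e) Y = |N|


Checking option (c) Y = N³:
  N = 0.104 -> Y = 0.001 ✓
  N = 1.011 -> Y = 1.034 ✓
  N = 0.019 -> Y = 0.0 ✓
All samples match this transformation.

(c) N³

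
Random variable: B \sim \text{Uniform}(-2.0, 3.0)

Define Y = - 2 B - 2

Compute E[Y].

For Y = -2B - 2:
E[Y] = -2 * E[B] - 2
E[B] = (-2 + 3)/2 = 0.5
E[Y] = -2 * 0.5 - 2 = -3

-3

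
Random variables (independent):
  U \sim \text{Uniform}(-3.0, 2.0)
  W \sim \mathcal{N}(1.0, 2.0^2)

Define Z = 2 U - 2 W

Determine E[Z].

E[Z] = 2*E[U] - 2*E[W]
E[U] = -0.5
E[W] = 1
E[Z] = 2*(-0.5) - 2*1 = -3

-3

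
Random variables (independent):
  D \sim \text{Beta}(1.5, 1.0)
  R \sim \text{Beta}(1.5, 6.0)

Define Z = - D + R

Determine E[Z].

E[Z] = -1*E[D] + 1*E[R]
E[D] = 0.6
E[R] = 0.2
E[Z] = -1*0.6 + 1*0.2 = -0.4

-0.4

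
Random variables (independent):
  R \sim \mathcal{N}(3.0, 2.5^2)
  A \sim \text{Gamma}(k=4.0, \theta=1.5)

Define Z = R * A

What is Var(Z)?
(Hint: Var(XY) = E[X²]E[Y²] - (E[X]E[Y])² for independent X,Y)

Var(XY) = E[X²]E[Y²] - (E[X]E[Y])²
E[R] = 3, Var(R) = 6.25
E[A] = 6, Var(A) = 9
E[R²] = 6.25 + 3² = 15.25
E[A²] = 9 + 6² = 45
Var(Z) = 15.25*45 - (3*6)²
= 686.25 - 324 = 362.25

362.25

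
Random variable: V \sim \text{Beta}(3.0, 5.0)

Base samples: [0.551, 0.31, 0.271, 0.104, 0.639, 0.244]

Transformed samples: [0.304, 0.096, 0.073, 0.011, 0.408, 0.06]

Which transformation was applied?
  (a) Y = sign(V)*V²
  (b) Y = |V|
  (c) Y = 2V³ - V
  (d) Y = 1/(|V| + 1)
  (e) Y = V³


Checking option (a) Y = sign(V)*V²:
  V = 0.551 -> Y = 0.304 ✓
  V = 0.31 -> Y = 0.096 ✓
  V = 0.271 -> Y = 0.073 ✓
All samples match this transformation.

(a) sign(V)*V²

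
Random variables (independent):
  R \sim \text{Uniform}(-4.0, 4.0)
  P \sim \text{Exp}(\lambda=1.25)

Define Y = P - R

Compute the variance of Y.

For independent RVs: Var(aX + bY) = a²Var(X) + b²Var(Y)
Var(R) = 5.3333333
Var(P) = 0.64
Var(Y) = (-1)²*5.3333333 + 1²*0.64
= 1*5.3333333 + 1*0.64 = 5.9733333

5.9733333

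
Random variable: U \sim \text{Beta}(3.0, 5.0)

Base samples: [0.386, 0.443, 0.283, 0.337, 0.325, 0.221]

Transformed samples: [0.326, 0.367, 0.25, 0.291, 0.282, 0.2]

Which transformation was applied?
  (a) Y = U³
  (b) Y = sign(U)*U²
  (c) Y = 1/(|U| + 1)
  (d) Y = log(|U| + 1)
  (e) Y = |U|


Checking option (d) Y = log(|U| + 1):
  U = 0.386 -> Y = 0.326 ✓
  U = 0.443 -> Y = 0.367 ✓
  U = 0.283 -> Y = 0.25 ✓
All samples match this transformation.

(d) log(|U| + 1)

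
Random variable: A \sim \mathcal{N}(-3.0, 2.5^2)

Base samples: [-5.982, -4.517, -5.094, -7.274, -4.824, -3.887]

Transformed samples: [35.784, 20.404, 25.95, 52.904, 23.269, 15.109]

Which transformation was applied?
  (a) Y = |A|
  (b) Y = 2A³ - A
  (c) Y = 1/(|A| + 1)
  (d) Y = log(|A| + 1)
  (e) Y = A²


Checking option (e) Y = A²:
  A = -5.982 -> Y = 35.784 ✓
  A = -4.517 -> Y = 20.404 ✓
  A = -5.094 -> Y = 25.95 ✓
All samples match this transformation.

(e) A²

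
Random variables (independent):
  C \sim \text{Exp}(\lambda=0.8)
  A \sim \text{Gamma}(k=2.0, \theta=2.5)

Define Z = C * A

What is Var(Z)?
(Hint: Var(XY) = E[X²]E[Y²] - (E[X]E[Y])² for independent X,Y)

Var(XY) = E[X²]E[Y²] - (E[X]E[Y])²
E[C] = 1.25, Var(C) = 1.5625
E[A] = 5, Var(A) = 12.5
E[C²] = 1.5625 + 1.25² = 3.125
E[A²] = 12.5 + 5² = 37.5
Var(Z) = 3.125*37.5 - (1.25*5)²
= 117.1875 - 39.0625 = 78.125

78.125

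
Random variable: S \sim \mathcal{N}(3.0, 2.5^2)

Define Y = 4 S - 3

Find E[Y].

For Y = 4S - 3:
E[Y] = 4 * E[S] - 3
E[S] = 3.0 = 3
E[Y] = 4 * 3 - 3 = 9

9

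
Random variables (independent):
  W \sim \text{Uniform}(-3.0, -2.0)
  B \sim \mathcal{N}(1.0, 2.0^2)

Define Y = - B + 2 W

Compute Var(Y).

For independent RVs: Var(aX + bY) = a²Var(X) + b²Var(Y)
Var(W) = 0.083333333
Var(B) = 4
Var(Y) = 2²*0.083333333 + (-1)²*4
= 4*0.083333333 + 1*4 = 4.3333333

4.3333333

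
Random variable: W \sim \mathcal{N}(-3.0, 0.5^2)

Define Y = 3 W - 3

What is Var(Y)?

For Y = aW + b: Var(Y) = a² * Var(W)
Var(W) = 0.5^2 = 0.25
Var(Y) = 3² * 0.25 = 9 * 0.25 = 2.25

2.25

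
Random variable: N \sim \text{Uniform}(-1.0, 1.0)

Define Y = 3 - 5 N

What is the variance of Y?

For Y = aN + b: Var(Y) = a² * Var(N)
Var(N) = (1 + 1)^2/12 = 0.33333333
Var(Y) = (-5)² * 0.33333333 = 25 * 0.33333333 = 8.3333333

8.3333333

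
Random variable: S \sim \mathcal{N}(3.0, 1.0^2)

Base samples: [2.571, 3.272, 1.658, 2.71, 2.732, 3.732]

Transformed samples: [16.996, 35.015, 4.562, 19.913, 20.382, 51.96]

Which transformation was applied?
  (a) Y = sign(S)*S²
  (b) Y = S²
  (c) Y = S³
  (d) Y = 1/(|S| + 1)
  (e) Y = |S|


Checking option (c) Y = S³:
  S = 2.571 -> Y = 16.996 ✓
  S = 3.272 -> Y = 35.015 ✓
  S = 1.658 -> Y = 4.562 ✓
All samples match this transformation.

(c) S³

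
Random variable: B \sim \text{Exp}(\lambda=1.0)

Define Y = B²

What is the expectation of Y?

Using E[X²] = Var(X) + (E[X])²:
E[B] = 1
Var(B) = 1/1.0^2 = 1
E[B²] = 1 + 1² = 1 + 1 = 2

2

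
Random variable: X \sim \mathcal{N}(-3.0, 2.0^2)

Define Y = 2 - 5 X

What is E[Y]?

For Y = -5X + 2:
E[Y] = -5 * E[X] + 2
E[X] = -3.0 = -3
E[Y] = -5 * (-3) + 2 = 17

17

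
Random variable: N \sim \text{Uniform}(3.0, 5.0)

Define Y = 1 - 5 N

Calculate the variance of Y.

For Y = aN + b: Var(Y) = a² * Var(N)
Var(N) = (5 - 3)^2/12 = 0.33333333
Var(Y) = (-5)² * 0.33333333 = 25 * 0.33333333 = 8.3333333

8.3333333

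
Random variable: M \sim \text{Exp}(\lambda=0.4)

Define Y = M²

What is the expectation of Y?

E[M²] = Var(M) + (E[M])² = 6.25 + 6.25 = 12.5

12.5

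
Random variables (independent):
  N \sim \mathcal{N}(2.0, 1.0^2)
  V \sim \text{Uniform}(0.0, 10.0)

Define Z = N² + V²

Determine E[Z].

E[Z] = E[N²] + E[V²]
E[N²] = Var(N) + E[N]² = 1 + 4 = 5
E[V²] = Var(V) + E[V]² = 8.3333333 + 25 = 33.333333
E[Z] = 5 + 33.333333 = 38.333333

38.333333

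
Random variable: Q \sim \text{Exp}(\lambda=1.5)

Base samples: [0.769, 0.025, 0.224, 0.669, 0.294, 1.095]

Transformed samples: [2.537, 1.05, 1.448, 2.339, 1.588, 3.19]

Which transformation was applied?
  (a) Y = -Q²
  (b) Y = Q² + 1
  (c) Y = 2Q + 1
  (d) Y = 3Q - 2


Checking option (c) Y = 2Q + 1:
  Q = 0.769 -> Y = 2.537 ✓
  Q = 0.025 -> Y = 1.05 ✓
  Q = 0.224 -> Y = 1.448 ✓
All samples match this transformation.

(c) 2Q + 1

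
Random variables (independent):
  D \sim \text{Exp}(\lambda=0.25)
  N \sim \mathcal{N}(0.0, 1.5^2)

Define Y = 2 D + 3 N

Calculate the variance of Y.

For independent RVs: Var(aX + bY) = a²Var(X) + b²Var(Y)
Var(D) = 16
Var(N) = 2.25
Var(Y) = 2²*16 + 3²*2.25
= 4*16 + 9*2.25 = 84.25

84.25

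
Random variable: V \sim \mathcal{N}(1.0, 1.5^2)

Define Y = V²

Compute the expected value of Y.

Using E[X²] = Var(X) + (E[X])²:
E[V] = 1
Var(V) = 1.5^2 = 2.25
E[V²] = 2.25 + 1² = 2.25 + 1 = 3.25

3.25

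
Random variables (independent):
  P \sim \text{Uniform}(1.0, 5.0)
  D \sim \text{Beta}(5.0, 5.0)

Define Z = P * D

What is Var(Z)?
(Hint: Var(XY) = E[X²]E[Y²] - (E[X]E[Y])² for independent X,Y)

Var(XY) = E[X²]E[Y²] - (E[X]E[Y])²
E[P] = 3, Var(P) = 1.3333333
E[D] = 0.5, Var(D) = 0.022727273
E[P²] = 1.3333333 + 3² = 10.333333
E[D²] = 0.022727273 + 0.5² = 0.27272727
Var(Z) = 10.333333*0.27272727 - (3*0.5)²
= 2.8181818 - 2.25 = 0.56818182

0.56818182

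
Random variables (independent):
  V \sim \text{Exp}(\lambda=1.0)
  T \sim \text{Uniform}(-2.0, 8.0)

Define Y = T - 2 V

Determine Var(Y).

For independent RVs: Var(aX + bY) = a²Var(X) + b²Var(Y)
Var(V) = 1
Var(T) = 8.3333333
Var(Y) = (-2)²*1 + 1²*8.3333333
= 4*1 + 1*8.3333333 = 12.333333

12.333333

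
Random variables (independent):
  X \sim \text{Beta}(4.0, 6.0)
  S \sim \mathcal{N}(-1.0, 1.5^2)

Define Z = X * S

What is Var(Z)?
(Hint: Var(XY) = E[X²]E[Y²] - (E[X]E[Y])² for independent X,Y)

Var(XY) = E[X²]E[Y²] - (E[X]E[Y])²
E[X] = 0.4, Var(X) = 0.021818182
E[S] = -1, Var(S) = 2.25
E[X²] = 0.021818182 + 0.4² = 0.18181818
E[S²] = 2.25 + (-1)² = 3.25
Var(Z) = 0.18181818*3.25 - (0.4*(-1))²
= 0.59090909 - 0.16 = 0.43090909

0.43090909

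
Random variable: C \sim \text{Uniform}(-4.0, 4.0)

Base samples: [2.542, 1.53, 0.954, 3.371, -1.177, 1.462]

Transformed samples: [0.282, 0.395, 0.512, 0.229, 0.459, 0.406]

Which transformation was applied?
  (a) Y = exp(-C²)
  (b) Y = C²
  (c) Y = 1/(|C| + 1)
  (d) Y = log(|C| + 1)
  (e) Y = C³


Checking option (c) Y = 1/(|C| + 1):
  C = 2.542 -> Y = 0.282 ✓
  C = 1.53 -> Y = 0.395 ✓
  C = 0.954 -> Y = 0.512 ✓
All samples match this transformation.

(c) 1/(|C| + 1)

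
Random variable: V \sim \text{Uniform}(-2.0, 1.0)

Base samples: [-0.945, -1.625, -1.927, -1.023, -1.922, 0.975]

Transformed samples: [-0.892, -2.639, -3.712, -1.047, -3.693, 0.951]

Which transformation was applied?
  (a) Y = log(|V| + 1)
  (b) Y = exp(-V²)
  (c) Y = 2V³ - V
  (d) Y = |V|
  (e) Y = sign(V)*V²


Checking option (e) Y = sign(V)*V²:
  V = -0.945 -> Y = -0.892 ✓
  V = -1.625 -> Y = -2.639 ✓
  V = -1.927 -> Y = -3.712 ✓
All samples match this transformation.

(e) sign(V)*V²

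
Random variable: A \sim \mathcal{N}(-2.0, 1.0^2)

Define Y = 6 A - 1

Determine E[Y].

For Y = 6A - 1:
E[Y] = 6 * E[A] - 1
E[A] = -2.0 = -2
E[Y] = 6 * (-2) - 1 = -13

-13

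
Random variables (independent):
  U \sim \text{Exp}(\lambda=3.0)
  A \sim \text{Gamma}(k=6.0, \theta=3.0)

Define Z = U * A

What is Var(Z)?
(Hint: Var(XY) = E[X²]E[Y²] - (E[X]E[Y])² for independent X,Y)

Var(XY) = E[X²]E[Y²] - (E[X]E[Y])²
E[U] = 0.33333333, Var(U) = 0.11111111
E[A] = 18, Var(A) = 54
E[U²] = 0.11111111 + 0.33333333² = 0.22222222
E[A²] = 54 + 18² = 378
Var(Z) = 0.22222222*378 - (0.33333333*18)²
= 84 - 36 = 48

48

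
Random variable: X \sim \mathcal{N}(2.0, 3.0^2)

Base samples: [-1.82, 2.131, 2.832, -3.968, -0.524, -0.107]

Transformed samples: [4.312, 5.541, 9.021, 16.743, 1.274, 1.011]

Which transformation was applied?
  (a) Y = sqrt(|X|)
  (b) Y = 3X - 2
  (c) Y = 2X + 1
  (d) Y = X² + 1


Checking option (d) Y = X² + 1:
  X = -1.82 -> Y = 4.312 ✓
  X = 2.131 -> Y = 5.541 ✓
  X = 2.832 -> Y = 9.021 ✓
All samples match this transformation.

(d) X² + 1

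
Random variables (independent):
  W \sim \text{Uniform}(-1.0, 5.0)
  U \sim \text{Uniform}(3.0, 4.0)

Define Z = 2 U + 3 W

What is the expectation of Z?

E[Z] = 3*E[W] + 2*E[U]
E[W] = 2
E[U] = 3.5
E[Z] = 3*2 + 2*3.5 = 13

13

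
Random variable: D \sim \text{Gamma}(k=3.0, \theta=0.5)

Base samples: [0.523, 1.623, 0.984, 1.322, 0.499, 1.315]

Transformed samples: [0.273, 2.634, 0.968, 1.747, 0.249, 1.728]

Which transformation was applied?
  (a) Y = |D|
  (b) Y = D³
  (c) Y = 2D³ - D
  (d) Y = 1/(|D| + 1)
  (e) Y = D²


Checking option (e) Y = D²:
  D = 0.523 -> Y = 0.273 ✓
  D = 1.623 -> Y = 2.634 ✓
  D = 0.984 -> Y = 0.968 ✓
All samples match this transformation.

(e) D²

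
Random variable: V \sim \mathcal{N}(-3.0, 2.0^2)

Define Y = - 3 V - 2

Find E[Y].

For Y = -3V - 2:
E[Y] = -3 * E[V] - 2
E[V] = -3.0 = -3
E[Y] = -3 * (-3) - 2 = 7

7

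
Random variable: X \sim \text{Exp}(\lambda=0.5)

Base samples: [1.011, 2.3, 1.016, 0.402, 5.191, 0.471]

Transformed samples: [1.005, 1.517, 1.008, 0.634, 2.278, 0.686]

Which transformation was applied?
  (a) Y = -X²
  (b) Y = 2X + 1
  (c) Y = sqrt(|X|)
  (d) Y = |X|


Checking option (c) Y = sqrt(|X|):
  X = 1.011 -> Y = 1.005 ✓
  X = 2.3 -> Y = 1.517 ✓
  X = 1.016 -> Y = 1.008 ✓
All samples match this transformation.

(c) sqrt(|X|)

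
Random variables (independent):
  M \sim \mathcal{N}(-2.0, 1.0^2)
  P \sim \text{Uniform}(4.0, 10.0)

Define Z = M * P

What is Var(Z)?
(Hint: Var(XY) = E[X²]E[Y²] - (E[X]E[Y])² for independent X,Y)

Var(XY) = E[X²]E[Y²] - (E[X]E[Y])²
E[M] = -2, Var(M) = 1
E[P] = 7, Var(P) = 3
E[M²] = 1 + (-2)² = 5
E[P²] = 3 + 7² = 52
Var(Z) = 5*52 - (-2*7)²
= 260 - 196 = 64

64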